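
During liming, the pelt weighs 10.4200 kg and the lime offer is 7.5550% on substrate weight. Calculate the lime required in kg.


Formula: Lime = substrate * pct / 100
Substituting: Lime = 10.4200 * 7.5550 / 100
Result: 0.7872 kg


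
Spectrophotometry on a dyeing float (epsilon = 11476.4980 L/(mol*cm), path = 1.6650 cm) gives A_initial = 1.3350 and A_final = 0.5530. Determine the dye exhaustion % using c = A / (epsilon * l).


c_initial = A_i / (epsilon * l) = 1.3350 / (11476.4980 * 1.6650) = 6.9865e-05 mol/L
c_final = A_f / (epsilon * l) = 0.5530 / (11476.4980 * 1.6650) = 2.8940e-05 mol/L
Exhaustion = (c_initial - c_final) / c_initial * 100 = (6.9865e-05 - 2.8940e-05) / 6.9865e-05 * 100 = 58.5768 %


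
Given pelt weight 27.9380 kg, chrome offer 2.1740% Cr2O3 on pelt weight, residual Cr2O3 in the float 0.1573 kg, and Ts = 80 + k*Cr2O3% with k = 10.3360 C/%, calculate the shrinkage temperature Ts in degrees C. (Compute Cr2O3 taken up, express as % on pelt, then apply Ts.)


Offered = pelt * offer_pct / 100 = 27.9380 * 2.1740 / 100 = 0.6074 kg
Uptake = offered - residual = 0.6074 - 0.1573 = 0.4501 kg
Cr2O3% on pelt = uptake / pelt * 100 = 0.4501 / 27.9380 * 100 = 1.6110 %
Ts = 80 + k * Cr2O3% = 80 + 10.3360 * 1.6110 = 96.6510 C


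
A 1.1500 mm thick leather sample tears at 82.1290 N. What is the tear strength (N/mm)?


Formula: Tear strength = force / thickness
Substituting: Tear strength = 82.1290 / 1.1500
Result: 71.4165 N/mm


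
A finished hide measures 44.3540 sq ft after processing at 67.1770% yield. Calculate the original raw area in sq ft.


Formula: raw = finished * 100 / yield
Substituting: raw = 44.3540 * 100 / 67.1770
Result: 66.0256 sq ft


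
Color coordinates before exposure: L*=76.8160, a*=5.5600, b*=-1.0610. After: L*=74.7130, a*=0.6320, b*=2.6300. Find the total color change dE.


dL = -2.1030, da = -4.9280, db = 3.6910
dE = sqrt((-2.1030)^2 + (-4.9280)^2 + 3.6910^2) = 6.5062


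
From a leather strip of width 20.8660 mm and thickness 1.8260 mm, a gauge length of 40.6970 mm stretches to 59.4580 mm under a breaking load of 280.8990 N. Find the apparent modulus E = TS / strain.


TS = F / (w * t) = 280.8990 / (20.8660 * 1.8260) = 7.3724 N/mm^2
strain = (Lf - L0) / L0 = (59.4580 - 40.6970) / 40.6970 = 0.4610
E = TS / strain = 7.3724 / 0.4610 = 15.9925 N/mm^2


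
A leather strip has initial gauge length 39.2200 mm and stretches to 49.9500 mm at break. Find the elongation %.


Formula: Elongation = (Lf - L0) / L0 * 100
Substituting: Elongation = (49.9500 - 39.2200) / 39.2200 * 100
Result: 27.3585 %


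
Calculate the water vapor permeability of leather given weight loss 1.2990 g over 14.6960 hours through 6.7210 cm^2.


Formula: WVP = loss / (area * time)
Substituting: WVP = 1.2990 / (6.7210 * 14.6960)
Result: 0.0131515 g/(cm^2*hr)


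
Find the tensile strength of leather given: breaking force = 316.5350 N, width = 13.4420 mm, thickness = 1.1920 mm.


Formula: TS = force / (width * thickness)
Substituting: TS = 316.5350 / (13.4420 * 1.1920)
Result: 19.7552 N/mm^2


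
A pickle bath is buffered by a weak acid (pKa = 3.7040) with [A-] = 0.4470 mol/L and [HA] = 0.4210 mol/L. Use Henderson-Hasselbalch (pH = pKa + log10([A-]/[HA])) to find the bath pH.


ratio = [A-] / [HA] = 0.4470 / 0.4210 = 1.0618
log10(ratio) = 0.0260254
pH = pKa + log10(ratio) = 3.7040 + 0.0260254 = 3.7300


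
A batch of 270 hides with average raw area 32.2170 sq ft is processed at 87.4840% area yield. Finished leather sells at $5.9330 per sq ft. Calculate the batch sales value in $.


Raw_total = N * avg_area = 270 * 32.2170 = 8698.5900 sq ft
Finished = Raw_total * yield / 100 = 8698.5900 * 87.4840 / 100 = 7609.8745 sq ft
Value = Finished * price = 7609.8745 * 5.9330 = 45149.3853 $


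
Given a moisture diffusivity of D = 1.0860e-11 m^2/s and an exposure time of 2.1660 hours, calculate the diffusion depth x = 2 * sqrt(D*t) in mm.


t = 2.1660 hr * 3600 = 7797.6000 s
D * t = 1.0860e-11 * 7797.6000 = 8.4682e-08
x = 2 * sqrt(D*t) = 2 * sqrt(8.4682e-08) = 5.8200e-04 m = 0.5820 mm


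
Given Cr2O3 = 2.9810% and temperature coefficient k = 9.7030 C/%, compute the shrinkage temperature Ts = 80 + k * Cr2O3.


Formula: Ts = 80 + k * Cr2O3
Substituting: Ts = 80 + 9.7030 * 2.9810
Result: 108.9246 C


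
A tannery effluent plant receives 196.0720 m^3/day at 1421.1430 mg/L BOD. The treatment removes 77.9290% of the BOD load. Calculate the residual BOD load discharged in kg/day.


Load_in = volume * conc / 1000 = 196.0720 * 1421.1430 / 1000 = 278.6464 kg/day
Removed = Load_in * eff / 100 = 278.6464 * 77.9290 / 100 = 217.1463 kg/day
Load_out = Load_in - Removed = 278.6464 - 217.1463 = 61.5000 kg/day


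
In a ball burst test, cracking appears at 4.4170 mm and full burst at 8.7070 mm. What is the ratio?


Formula: Ratio = crack / burst
Substituting: Ratio = 4.4170 / 8.7070
Result: 0.5073


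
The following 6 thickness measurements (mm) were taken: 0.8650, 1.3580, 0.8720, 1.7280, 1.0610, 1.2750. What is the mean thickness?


Formula: Average = sum / n
Substituting: Average = 7.1590 / 6
Result: 1.1932 mm


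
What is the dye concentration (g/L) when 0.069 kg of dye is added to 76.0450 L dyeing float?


Formula: Conc = dye_mass(kg) / volume(L) * 1000
Substituting: Conc = 0.069 / 76.0450 * 1000
Result: 0.9074 g/L


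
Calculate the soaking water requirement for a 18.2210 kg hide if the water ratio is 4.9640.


Formula: Water = hide_weight * ratio
Substituting: Water = 18.2210 * 4.9640
Result: 90.4490 kg


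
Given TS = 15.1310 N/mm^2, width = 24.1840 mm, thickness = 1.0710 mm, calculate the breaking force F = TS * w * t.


Formula: F = TS * w * t
Substituting: F = 15.1310 * 24.1840 * 1.0710
Result: 391.9090 N


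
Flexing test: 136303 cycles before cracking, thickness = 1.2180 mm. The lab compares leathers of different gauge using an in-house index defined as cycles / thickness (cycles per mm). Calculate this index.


Formula: Index = cycles / thickness
Substituting: Index = 136303 / 1.2180
Result: 111907.2250 cycles/mm


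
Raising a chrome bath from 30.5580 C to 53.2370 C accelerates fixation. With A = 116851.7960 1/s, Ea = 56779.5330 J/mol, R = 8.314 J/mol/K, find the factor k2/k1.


T1 = 30.5580 + 273.15 = 303.7080 K; T2 = 53.2370 + 273.15 = 326.3870 K
k1 = A * exp(-Ea/(R*T1)) = 116851.7960 * exp(-56779.5330/(8.314*303.7080)) = 2.0035e-05 1/s
k2 = A * exp(-Ea/(R*T2)) = 116851.7960 * exp(-56779.5330/(8.314*326.3870)) = 9.5580e-05 1/s
k2/k1 = 9.5580e-05 / 2.0035e-05 = 4.7707


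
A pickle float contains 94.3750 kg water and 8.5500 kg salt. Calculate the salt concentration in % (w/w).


Formula: Conc = salt / (water + salt) * 100
Substituting: Conc = 8.5500 / (94.3750 + 8.5500) * 100
Result: 8.3070 %


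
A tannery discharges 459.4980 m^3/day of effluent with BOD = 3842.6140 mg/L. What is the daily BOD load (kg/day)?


Formula: BOD_load = volume * conc / 1000
Substituting: BOD_load = 459.4980 * 3842.6140 / 1000
Result: 1765.6734 kg/day


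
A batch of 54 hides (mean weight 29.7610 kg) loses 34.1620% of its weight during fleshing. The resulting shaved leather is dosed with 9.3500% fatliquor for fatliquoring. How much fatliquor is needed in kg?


Total_raw = N * avg_wt = 54 * 29.7610 = 1607.0940 kg
Substrate = Total_raw * (1 - loss/100) = 1607.0940 * (1 - 34.1620/100) = 1058.0785 kg
Fat = Substrate * pct / 100 = 1058.0785 * 9.3500 / 100 = 98.9303 kg


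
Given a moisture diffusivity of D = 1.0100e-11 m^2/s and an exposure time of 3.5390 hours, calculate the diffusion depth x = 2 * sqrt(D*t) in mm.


t = 3.5390 hr * 3600 = 12740.4000 s
D * t = 1.0100e-11 * 12740.4000 = 1.2868e-07
x = 2 * sqrt(D*t) = 2 * sqrt(1.2868e-07) = 7.1743e-04 m = 0.7174 mm


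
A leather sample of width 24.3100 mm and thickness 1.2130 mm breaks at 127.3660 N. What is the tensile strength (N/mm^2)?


Formula: TS = force / (width * thickness)
Substituting: TS = 127.3660 / (24.3100 * 1.2130)
Result: 4.3192 N/mm^2


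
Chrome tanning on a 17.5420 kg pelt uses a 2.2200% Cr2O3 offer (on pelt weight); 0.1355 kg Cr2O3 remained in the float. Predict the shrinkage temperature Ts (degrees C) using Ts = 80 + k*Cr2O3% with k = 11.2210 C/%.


Offered = pelt * offer_pct / 100 = 17.5420 * 2.2200 / 100 = 0.3894 kg
Uptake = offered - residual = 0.3894 - 0.1355 = 0.2539 kg
Cr2O3% on pelt = uptake / pelt * 100 = 0.2539 / 17.5420 * 100 = 1.4476 %
Ts = 80 + k * Cr2O3% = 80 + 11.2210 * 1.4476 = 96.2432 C


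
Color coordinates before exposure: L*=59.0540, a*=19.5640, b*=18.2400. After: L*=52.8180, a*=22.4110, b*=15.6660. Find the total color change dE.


dL = -6.2360, da = 2.8470, db = -2.5740
dE = sqrt((-6.2360)^2 + 2.8470^2 + (-2.5740)^2) = 7.3225


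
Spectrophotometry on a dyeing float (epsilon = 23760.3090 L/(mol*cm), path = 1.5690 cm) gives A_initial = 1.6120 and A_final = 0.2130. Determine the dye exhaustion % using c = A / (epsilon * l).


c_initial = A_i / (epsilon * l) = 1.6120 / (23760.3090 * 1.5690) = 4.3240e-05 mol/L
c_final = A_f / (epsilon * l) = 0.2130 / (23760.3090 * 1.5690) = 5.7135e-06 mol/L
Exhaustion = (c_initial - c_final) / c_initial * 100 = (4.3240e-05 - 5.7135e-06) / 4.3240e-05 * 100 = 86.7866 %


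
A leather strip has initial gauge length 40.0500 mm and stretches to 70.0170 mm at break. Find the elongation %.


Formula: Elongation = (Lf - L0) / L0 * 100
Substituting: Elongation = (70.0170 - 40.0500) / 40.0500 * 100
Result: 74.8240 %


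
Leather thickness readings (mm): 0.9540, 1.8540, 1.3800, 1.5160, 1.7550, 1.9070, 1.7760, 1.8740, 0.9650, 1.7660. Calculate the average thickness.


Formula: Average = sum / n
Substituting: Average = 15.7470 / 10
Result: 1.5747 mm


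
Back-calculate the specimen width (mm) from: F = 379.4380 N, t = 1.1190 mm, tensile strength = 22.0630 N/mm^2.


Formula: w = F / (TS * t)
Substituting: w = 379.4380 / (22.0630 * 1.1190)
Result: 15.3690 mm


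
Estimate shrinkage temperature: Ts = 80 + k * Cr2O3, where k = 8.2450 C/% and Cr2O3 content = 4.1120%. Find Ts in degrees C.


Formula: Ts = 80 + k * Cr2O3
Substituting: Ts = 80 + 8.2450 * 4.1120
Result: 113.9034 C


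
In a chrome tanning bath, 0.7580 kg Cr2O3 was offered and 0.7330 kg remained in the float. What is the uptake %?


Formula: Uptake = (offered - residual) / offered * 100
Substituting: Uptake = (0.7580 - 0.7330) / 0.7580 * 100
Result: 3.2982 %


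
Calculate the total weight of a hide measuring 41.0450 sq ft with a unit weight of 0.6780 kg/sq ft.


Formula: Weight = area * weight_per_sqft
Substituting: Weight = 41.0450 * 0.6780
Result: 27.8285 kg


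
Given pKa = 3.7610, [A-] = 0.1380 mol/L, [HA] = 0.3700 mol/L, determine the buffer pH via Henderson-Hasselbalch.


ratio = [A-] / [HA] = 0.1380 / 0.3700 = 0.3730
log10(ratio) = -0.4283
pH = pKa + log10(ratio) = 3.7610 - 0.4283 = 3.3327


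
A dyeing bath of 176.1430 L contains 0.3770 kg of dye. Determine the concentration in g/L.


Formula: Conc = dye_mass(kg) / volume(L) * 1000
Substituting: Conc = 0.3770 / 176.1430 * 1000
Result: 2.1403 g/L


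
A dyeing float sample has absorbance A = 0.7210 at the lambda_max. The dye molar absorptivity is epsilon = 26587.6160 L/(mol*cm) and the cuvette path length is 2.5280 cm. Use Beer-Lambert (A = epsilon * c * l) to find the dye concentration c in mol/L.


Formula: c = A / (epsilon * l)
Substituting: c = 0.7210 / (26587.6160 * 2.5280)
Result: 1.0727e-05 mol/L


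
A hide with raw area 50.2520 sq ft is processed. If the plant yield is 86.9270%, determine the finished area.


Formula: finished = raw * yield / 100
Substituting: finished = 50.2520 * 86.9270 / 100
Result: 43.6826 sq ft


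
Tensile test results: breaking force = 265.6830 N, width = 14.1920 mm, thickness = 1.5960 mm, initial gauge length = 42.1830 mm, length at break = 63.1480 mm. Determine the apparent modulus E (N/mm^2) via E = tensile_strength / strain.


TS = F / (w * t) = 265.6830 / (14.1920 * 1.5960) = 11.7297 N/mm^2
strain = (Lf - L0) / L0 = (63.1480 - 42.1830) / 42.1830 = 0.4970
E = TS / strain = 11.7297 / 0.4970 = 23.6010 N/mm^2


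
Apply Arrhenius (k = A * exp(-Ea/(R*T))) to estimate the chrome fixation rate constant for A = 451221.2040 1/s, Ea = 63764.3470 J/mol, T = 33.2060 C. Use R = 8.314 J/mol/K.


T_K = T_C + 273.15 = 33.2060 + 273.15 = 306.3560 K
exponent = -Ea / (R * T_K) = -63764.3470 / (8.314 * 306.3560) = -25.0346
k = A * exp(exponent) = 451221.2040 * exp(-25.0346) = 6.0531e-06 1/s


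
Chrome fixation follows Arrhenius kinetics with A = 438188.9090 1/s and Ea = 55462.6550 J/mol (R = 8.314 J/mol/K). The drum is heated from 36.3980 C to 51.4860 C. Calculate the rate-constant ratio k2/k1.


T1 = 36.3980 + 273.15 = 309.5480 K; T2 = 51.4860 + 273.15 = 324.6360 K
k1 = A * exp(-Ea/(R*T1)) = 438188.9090 * exp(-55462.6550/(8.314*309.5480)) = 1.9155e-04 1/s
k2 = A * exp(-Ea/(R*T2)) = 438188.9090 * exp(-55462.6550/(8.314*324.6360)) = 5.2153e-04 1/s
k2/k1 = 5.2153e-04 / 1.9155e-04 = 2.7227


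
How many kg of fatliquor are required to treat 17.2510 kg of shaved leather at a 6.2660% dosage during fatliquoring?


Formula: Fat = substrate * pct / 100
Substituting: Fat = 17.2510 * 6.2660 / 100
Result: 1.0809 kg


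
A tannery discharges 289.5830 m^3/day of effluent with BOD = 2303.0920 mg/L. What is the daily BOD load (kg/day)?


Formula: BOD_load = volume * conc / 1000
Substituting: BOD_load = 289.5830 * 2303.0920 / 1000
Result: 666.9363 kg/day


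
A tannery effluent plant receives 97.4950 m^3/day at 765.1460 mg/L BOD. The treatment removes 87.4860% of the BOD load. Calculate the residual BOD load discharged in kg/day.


Load_in = volume * conc / 1000 = 97.4950 * 765.1460 / 1000 = 74.5979 kg/day
Removed = Load_in * eff / 100 = 74.5979 * 87.4860 / 100 = 65.2627 kg/day
Load_out = Load_in - Removed = 74.5979 - 65.2627 = 9.3352 kg/day


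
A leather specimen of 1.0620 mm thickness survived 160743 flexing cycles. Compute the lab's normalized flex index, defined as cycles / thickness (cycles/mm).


Formula: Index = cycles / thickness
Substituting: Index = 160743 / 1.0620
Result: 151358.7571 cycles/mm


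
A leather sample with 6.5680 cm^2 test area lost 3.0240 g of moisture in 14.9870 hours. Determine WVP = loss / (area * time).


Formula: WVP = loss / (area * time)
Substituting: WVP = 3.0240 / (6.5680 * 14.9870)
Result: 0.0307209 g/(cm^2*hr)


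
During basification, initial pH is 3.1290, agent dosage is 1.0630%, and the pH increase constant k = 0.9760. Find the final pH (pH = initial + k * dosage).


Formula: pH_final = pH_initial + k * base_pct
Substituting: pH_final = 3.1290 + 0.9760 * 1.0630
Result: 4.1665


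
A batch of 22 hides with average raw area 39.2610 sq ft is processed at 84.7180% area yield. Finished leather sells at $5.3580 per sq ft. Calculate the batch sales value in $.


Raw_total = N * avg_area = 22 * 39.2610 = 863.7420 sq ft
Finished = Raw_total * yield / 100 = 863.7420 * 84.7180 / 100 = 731.7449 sq ft
Value = Finished * price = 731.7449 * 5.3580 = 3920.6894 $


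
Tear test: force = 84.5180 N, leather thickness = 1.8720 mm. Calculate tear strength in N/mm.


Formula: Tear strength = force / thickness
Substituting: Tear strength = 84.5180 / 1.8720
Result: 45.1485 N/mm


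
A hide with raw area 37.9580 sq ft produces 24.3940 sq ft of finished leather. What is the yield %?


Formula: Yield = finished / raw * 100
Substituting: Yield = 24.3940 / 37.9580 * 100
Result: 64.2658 %


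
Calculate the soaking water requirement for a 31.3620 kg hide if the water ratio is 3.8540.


Formula: Water = hide_weight * ratio
Substituting: Water = 31.3620 * 3.8540
Result: 120.8691 kg


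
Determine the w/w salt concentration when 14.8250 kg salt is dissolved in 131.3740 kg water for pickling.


Formula: Conc = salt / (water + salt) * 100
Substituting: Conc = 14.8250 / (131.3740 + 14.8250) * 100
Result: 10.1403 %


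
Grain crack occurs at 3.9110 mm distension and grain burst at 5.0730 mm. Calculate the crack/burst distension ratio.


Formula: Ratio = crack / burst
Substituting: Ratio = 3.9110 / 5.0730
Result: 0.7709


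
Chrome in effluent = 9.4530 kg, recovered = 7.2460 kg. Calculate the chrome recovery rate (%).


Formula: Recovery = recovered / input * 100
Substituting: Recovery = 7.2460 / 9.4530 * 100
Result: 76.6529 %


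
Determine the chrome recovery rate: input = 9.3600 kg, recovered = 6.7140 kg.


Formula: Recovery = recovered / input * 100
Substituting: Recovery = 6.7140 / 9.3600 * 100
Result: 71.7308 %


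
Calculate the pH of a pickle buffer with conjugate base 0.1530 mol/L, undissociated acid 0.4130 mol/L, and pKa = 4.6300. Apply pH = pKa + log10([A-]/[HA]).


ratio = [A-] / [HA] = 0.1530 / 0.4130 = 0.3705
log10(ratio) = -0.4313
pH = pKa + log10(ratio) = 4.6300 - 0.4313 = 4.1987


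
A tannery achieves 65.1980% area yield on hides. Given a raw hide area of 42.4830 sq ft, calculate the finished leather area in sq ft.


Formula: finished = raw * yield / 100
Substituting: finished = 42.4830 * 65.1980 / 100
Result: 27.6981 sq ft


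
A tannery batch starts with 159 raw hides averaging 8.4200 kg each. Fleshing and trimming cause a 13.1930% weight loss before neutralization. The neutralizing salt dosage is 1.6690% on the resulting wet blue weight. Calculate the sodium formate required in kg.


Total_raw = N * avg_wt = 159 * 8.4200 = 1338.7800 kg
Substrate = Total_raw * (1 - loss/100) = 1338.7800 * (1 - 13.1930/100) = 1162.1548 kg
Neutralizer = Substrate * pct / 100 = 1162.1548 * 1.6690 / 100 = 19.3964 kg


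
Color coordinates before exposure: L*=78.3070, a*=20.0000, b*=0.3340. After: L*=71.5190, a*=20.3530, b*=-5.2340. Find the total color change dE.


dL = -6.7880, da = 0.3530, db = -5.5680
dE = sqrt((-6.7880)^2 + 0.3530^2 + (-5.5680)^2) = 8.7866


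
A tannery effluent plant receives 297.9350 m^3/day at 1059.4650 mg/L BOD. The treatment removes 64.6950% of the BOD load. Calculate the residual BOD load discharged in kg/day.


Load_in = volume * conc / 1000 = 297.9350 * 1059.4650 / 1000 = 315.6517 kg/day
Removed = Load_in * eff / 100 = 315.6517 * 64.6950 / 100 = 204.2109 kg/day
Load_out = Load_in - Removed = 315.6517 - 204.2109 = 111.4408 kg/day


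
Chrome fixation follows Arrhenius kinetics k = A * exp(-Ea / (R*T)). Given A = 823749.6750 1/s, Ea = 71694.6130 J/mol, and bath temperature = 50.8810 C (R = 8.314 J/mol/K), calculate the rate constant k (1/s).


T_K = T_C + 273.15 = 50.8810 + 273.15 = 324.0310 K
exponent = -Ea / (R * T_K) = -71694.6130 / (8.314 * 324.0310) = -26.6128
k = A * exp(exponent) = 823749.6750 * exp(-26.6128) = 2.2804e-06 1/s


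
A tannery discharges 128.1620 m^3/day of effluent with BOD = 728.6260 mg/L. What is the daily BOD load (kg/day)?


Formula: BOD_load = volume * conc / 1000
Substituting: BOD_load = 128.1620 * 728.6260 / 1000
Result: 93.3822 kg/day


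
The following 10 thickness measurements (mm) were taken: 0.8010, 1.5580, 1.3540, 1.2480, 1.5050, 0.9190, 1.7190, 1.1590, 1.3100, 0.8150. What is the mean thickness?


Formula: Average = sum / n
Substituting: Average = 12.3880 / 10
Result: 1.2388 mm


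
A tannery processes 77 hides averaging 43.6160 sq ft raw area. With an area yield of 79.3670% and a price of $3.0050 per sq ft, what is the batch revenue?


Raw_total = N * avg_area = 77 * 43.6160 = 3358.4320 sq ft
Finished = Raw_total * yield / 100 = 3358.4320 * 79.3670 / 100 = 2665.4867 sq ft
Value = Finished * price = 2665.4867 * 3.0050 = 8009.7876 $


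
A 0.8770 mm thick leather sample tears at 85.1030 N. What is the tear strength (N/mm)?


Formula: Tear strength = force / thickness
Substituting: Tear strength = 85.1030 / 0.8770
Result: 97.0388 N/mm


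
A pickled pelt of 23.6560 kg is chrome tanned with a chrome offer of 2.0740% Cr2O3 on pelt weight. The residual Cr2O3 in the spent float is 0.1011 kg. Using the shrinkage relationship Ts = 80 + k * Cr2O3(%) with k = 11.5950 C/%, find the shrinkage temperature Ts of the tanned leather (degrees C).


Offered = pelt * offer_pct / 100 = 23.6560 * 2.0740 / 100 = 0.4906 kg
Uptake = offered - residual = 0.4906 - 0.1011 = 0.3895 kg
Cr2O3% on pelt = uptake / pelt * 100 = 0.3895 / 23.6560 * 100 = 1.6466 %
Ts = 80 + k * Cr2O3% = 80 + 11.5950 * 1.6466 = 99.0926 C


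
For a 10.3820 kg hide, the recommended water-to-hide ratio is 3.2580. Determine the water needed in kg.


Formula: Water = hide_weight * ratio
Substituting: Water = 10.3820 * 3.2580
Result: 33.8246 kg


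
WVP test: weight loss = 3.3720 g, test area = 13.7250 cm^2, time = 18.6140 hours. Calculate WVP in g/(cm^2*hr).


Formula: WVP = loss / (area * time)
Substituting: WVP = 3.3720 / (13.7250 * 18.6140)
Result: 0.0131988 g/(cm^2*hr)


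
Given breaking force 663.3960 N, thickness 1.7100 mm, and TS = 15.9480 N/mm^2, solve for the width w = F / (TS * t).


Formula: w = F / (TS * t)
Substituting: w = 663.3960 / (15.9480 * 1.7100)
Result: 24.3260 mm


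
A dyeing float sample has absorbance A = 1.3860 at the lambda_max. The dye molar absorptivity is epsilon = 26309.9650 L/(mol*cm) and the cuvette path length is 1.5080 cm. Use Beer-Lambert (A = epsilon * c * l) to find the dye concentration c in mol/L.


Formula: c = A / (epsilon * l)
Substituting: c = 1.3860 / (26309.9650 * 1.5080)
Result: 3.4933e-05 mol/L


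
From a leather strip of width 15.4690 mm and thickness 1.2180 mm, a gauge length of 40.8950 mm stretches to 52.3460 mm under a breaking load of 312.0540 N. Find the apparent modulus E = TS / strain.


TS = F / (w * t) = 312.0540 / (15.4690 * 1.2180) = 16.5623 N/mm^2
strain = (Lf - L0) / L0 = (52.3460 - 40.8950) / 40.8950 = 0.2800
E = TS / strain = 16.5623 / 0.2800 = 59.1489 N/mm^2


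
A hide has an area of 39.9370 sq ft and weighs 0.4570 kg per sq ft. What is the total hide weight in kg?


Formula: Weight = area * weight_per_sqft
Substituting: Weight = 39.9370 * 0.4570
Result: 18.2512 kg


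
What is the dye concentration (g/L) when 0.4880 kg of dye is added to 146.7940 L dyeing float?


Formula: Conc = dye_mass(kg) / volume(L) * 1000
Substituting: Conc = 0.4880 / 146.7940 * 1000
Result: 3.3244 g/L


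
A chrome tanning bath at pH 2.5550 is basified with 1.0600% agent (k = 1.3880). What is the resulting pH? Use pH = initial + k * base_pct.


Formula: pH_final = pH_initial + k * base_pct
Substituting: pH_final = 2.5550 + 1.3880 * 1.0600
Result: 4.0263


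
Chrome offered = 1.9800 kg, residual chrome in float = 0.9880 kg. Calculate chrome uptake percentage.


Formula: Uptake = (offered - residual) / offered * 100
Substituting: Uptake = (1.9800 - 0.9880) / 1.9800 * 100
Result: 50.1010 %


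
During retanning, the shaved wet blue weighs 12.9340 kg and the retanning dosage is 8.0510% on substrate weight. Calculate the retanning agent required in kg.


Formula: Retan = substrate * pct / 100
Substituting: Retan = 12.9340 * 8.0510 / 100
Result: 1.0413 kg


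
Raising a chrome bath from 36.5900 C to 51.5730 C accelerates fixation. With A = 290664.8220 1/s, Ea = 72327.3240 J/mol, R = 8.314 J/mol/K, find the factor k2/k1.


T1 = 36.5900 + 273.15 = 309.7400 K; T2 = 51.5730 + 273.15 = 324.7230 K
k1 = A * exp(-Ea/(R*T1)) = 290664.8220 * exp(-72327.3240/(8.314*309.7400)) = 1.8435e-07 1/s
k2 = A * exp(-Ea/(R*T2)) = 290664.8220 * exp(-72327.3240/(8.314*324.7230)) = 6.7370e-07 1/s
k2/k1 = 6.7370e-07 / 1.8435e-07 = 3.6544


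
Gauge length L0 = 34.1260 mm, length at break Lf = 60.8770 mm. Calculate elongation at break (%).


Formula: Elongation = (Lf - L0) / L0 * 100
Substituting: Elongation = (60.8770 - 34.1260) / 34.1260 * 100
Result: 78.3889 %


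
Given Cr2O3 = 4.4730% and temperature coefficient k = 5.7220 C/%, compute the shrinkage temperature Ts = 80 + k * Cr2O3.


Formula: Ts = 80 + k * Cr2O3
Substituting: Ts = 80 + 5.7220 * 4.4730
Result: 105.5945 C


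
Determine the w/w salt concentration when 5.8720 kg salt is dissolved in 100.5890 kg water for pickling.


Formula: Conc = salt / (water + salt) * 100
Substituting: Conc = 5.8720 / (100.5890 + 5.8720) * 100
Result: 5.5156 %


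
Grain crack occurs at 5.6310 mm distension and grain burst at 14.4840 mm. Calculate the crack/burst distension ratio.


Formula: Ratio = crack / burst
Substituting: Ratio = 5.6310 / 14.4840
Result: 0.3888


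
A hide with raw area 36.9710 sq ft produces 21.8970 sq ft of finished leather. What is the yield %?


Formula: Yield = finished / raw * 100
Substituting: Yield = 21.8970 / 36.9710 * 100
Result: 59.2275 %


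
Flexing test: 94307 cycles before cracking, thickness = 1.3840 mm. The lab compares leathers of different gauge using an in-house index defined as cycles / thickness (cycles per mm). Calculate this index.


Formula: Index = cycles / thickness
Substituting: Index = 94307 / 1.3840
Result: 68140.8960 cycles/mm


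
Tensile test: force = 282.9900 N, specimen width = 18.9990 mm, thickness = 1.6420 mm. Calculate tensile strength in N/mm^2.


Formula: TS = force / (width * thickness)
Substituting: TS = 282.9900 / (18.9990 * 1.6420)
Result: 9.0713 N/mm^2


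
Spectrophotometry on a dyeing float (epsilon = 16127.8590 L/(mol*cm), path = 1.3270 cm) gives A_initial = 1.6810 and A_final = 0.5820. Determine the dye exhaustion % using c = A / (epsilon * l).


c_initial = A_i / (epsilon * l) = 1.6810 / (16127.8590 * 1.3270) = 7.8545e-05 mol/L
c_final = A_f / (epsilon * l) = 0.5820 / (16127.8590 * 1.3270) = 2.7194e-05 mol/L
Exhaustion = (c_initial - c_final) / c_initial * 100 = (7.8545e-05 - 2.7194e-05) / 7.8545e-05 * 100 = 65.3778 %


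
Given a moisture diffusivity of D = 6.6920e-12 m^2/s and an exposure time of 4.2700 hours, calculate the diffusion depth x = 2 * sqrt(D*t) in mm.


t = 4.2700 hr * 3600 = 15372.0000 s
D * t = 6.6920e-12 * 15372.0000 = 1.0287e-07
x = 2 * sqrt(D*t) = 2 * sqrt(1.0287e-07) = 6.4147e-04 m = 0.6415 mm


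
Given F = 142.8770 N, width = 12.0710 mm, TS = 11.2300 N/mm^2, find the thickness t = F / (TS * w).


Formula: t = F / (TS * w)
Substituting: t = 142.8770 / (11.2300 * 12.0710)
Result: 1.0540 mm


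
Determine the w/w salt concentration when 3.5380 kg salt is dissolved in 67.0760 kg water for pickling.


Formula: Conc = salt / (water + salt) * 100
Substituting: Conc = 3.5380 / (67.0760 + 3.5380) * 100
Result: 5.0103 %


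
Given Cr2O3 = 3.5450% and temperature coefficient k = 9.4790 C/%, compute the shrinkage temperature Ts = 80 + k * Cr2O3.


Formula: Ts = 80 + k * Cr2O3
Substituting: Ts = 80 + 9.4790 * 3.5450
Result: 113.6031 C


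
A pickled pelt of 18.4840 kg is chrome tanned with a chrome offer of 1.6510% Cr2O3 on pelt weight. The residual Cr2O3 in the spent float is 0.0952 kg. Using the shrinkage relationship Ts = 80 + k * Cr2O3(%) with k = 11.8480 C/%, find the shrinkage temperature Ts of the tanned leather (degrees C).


Offered = pelt * offer_pct / 100 = 18.4840 * 1.6510 / 100 = 0.3052 kg
Uptake = offered - residual = 0.3052 - 0.0952 = 0.2100 kg
Cr2O3% on pelt = uptake / pelt * 100 = 0.2100 / 18.4840 * 100 = 1.1360 %
Ts = 80 + k * Cr2O3% = 80 + 11.8480 * 1.1360 = 93.4589 C


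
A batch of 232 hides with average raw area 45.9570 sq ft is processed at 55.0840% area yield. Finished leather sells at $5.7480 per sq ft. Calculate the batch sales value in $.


Raw_total = N * avg_area = 232 * 45.9570 = 10662.0240 sq ft
Finished = Raw_total * yield / 100 = 10662.0240 * 55.0840 / 100 = 5873.0693 sq ft
Value = Finished * price = 5873.0693 * 5.7480 = 33758.4023 $


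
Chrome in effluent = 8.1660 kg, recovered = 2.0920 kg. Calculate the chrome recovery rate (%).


Formula: Recovery = recovered / input * 100
Substituting: Recovery = 2.0920 / 8.1660 * 100
Result: 25.6184 %


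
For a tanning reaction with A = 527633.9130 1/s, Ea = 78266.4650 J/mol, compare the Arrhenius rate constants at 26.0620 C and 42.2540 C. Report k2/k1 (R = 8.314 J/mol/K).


T1 = 26.0620 + 273.15 = 299.2120 K; T2 = 42.2540 + 273.15 = 315.4040 K
k1 = A * exp(-Ea/(R*T1)) = 527633.9130 * exp(-78266.4650/(8.314*299.2120)) = 1.1443e-08 1/s
k2 = A * exp(-Ea/(R*T2)) = 527633.9130 * exp(-78266.4650/(8.314*315.4040)) = 5.7545e-08 1/s
k2/k1 = 5.7545e-08 / 1.1443e-08 = 5.0288


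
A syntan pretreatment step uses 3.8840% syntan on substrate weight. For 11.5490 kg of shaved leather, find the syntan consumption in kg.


Formula: Syntan = substrate * pct / 100
Substituting: Syntan = 11.5490 * 3.8840 / 100
Result: 0.4486 kg


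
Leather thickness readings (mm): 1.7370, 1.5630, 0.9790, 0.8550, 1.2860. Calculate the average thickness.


Formula: Average = sum / n
Substituting: Average = 6.4200 / 5
Result: 1.2840 mm


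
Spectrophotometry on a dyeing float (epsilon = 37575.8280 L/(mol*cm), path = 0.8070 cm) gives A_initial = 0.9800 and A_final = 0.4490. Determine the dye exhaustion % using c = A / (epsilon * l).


c_initial = A_i / (epsilon * l) = 0.9800 / (37575.8280 * 0.8070) = 3.2318e-05 mol/L
c_final = A_f / (epsilon * l) = 0.4490 / (37575.8280 * 0.8070) = 1.4807e-05 mol/L
Exhaustion = (c_initial - c_final) / c_initial * 100 = (3.2318e-05 - 1.4807e-05) / 3.2318e-05 * 100 = 54.1837 %


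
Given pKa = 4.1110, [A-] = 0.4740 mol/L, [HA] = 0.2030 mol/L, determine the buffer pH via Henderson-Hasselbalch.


ratio = [A-] / [HA] = 0.4740 / 0.2030 = 2.3350
log10(ratio) = 0.3683
pH = pKa + log10(ratio) = 4.1110 + 0.3683 = 4.4793


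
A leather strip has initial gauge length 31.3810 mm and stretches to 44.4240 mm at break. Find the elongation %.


Formula: Elongation = (Lf - L0) / L0 * 100
Substituting: Elongation = (44.4240 - 31.3810) / 31.3810 * 100
Result: 41.5634 %


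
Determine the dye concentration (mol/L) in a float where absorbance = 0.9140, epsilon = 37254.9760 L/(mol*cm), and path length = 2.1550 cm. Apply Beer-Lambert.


Formula: c = A / (epsilon * l)
Substituting: c = 0.9140 / (37254.9760 * 2.1550)
Result: 1.1385e-05 mol/L


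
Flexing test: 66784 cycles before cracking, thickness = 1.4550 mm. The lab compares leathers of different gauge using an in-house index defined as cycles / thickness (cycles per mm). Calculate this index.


Formula: Index = cycles / thickness
Substituting: Index = 66784 / 1.4550
Result: 45899.6564 cycles/mm


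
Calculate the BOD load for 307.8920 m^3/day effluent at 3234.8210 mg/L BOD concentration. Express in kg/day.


Formula: BOD_load = volume * conc / 1000
Substituting: BOD_load = 307.8920 * 3234.8210 / 1000
Result: 995.9755 kg/day


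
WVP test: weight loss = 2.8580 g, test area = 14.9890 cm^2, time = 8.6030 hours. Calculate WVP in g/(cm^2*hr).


Formula: WVP = loss / (area * time)
Substituting: WVP = 2.8580 / (14.9890 * 8.6030)
Result: 0.0221636 g/(cm^2*hr)


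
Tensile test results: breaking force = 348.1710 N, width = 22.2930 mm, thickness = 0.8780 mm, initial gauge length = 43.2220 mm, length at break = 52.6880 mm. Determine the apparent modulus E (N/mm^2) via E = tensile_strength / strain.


TS = F / (w * t) = 348.1710 / (22.2930 * 0.8780) = 17.7881 N/mm^2
strain = (Lf - L0) / L0 = (52.6880 - 43.2220) / 43.2220 = 0.2190
E = TS / strain = 17.7881 / 0.2190 = 81.2209 N/mm^2


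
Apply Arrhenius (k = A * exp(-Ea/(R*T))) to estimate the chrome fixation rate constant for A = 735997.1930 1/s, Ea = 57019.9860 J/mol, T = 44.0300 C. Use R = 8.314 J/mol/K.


T_K = T_C + 273.15 = 44.0300 + 273.15 = 317.1800 K
exponent = -Ea / (R * T_K) = -57019.9860 / (8.314 * 317.1800) = -21.6228
k = A * exp(exponent) = 735997.1930 * exp(-21.6228) = 2.9938e-04 1/s


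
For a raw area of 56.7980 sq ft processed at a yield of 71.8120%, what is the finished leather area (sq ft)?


Formula: finished = raw * yield / 100
Substituting: finished = 56.7980 * 71.8120 / 100
Result: 40.7878 sq ft


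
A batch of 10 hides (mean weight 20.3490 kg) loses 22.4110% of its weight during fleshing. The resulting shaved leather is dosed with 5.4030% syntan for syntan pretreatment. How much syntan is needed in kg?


Total_raw = N * avg_wt = 10 * 20.3490 = 203.4900 kg
Substrate = Total_raw * (1 - loss/100) = 203.4900 * (1 - 22.4110/100) = 157.8859 kg
Syntan = Substrate * pct / 100 = 157.8859 * 5.4030 / 100 = 8.5306 kg


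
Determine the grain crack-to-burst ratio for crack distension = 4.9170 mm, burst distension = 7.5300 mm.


Formula: Ratio = crack / burst
Substituting: Ratio = 4.9170 / 7.5300
Result: 0.6530


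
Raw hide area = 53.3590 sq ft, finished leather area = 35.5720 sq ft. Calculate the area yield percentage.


Formula: Yield = finished / raw * 100
Substituting: Yield = 35.5720 / 53.3590 * 100
Result: 66.6654 %


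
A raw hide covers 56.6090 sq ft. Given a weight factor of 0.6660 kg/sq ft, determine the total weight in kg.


Formula: Weight = area * weight_per_sqft
Substituting: Weight = 56.6090 * 0.6660
Result: 37.7016 kg


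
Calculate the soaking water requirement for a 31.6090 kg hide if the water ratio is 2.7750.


Formula: Water = hide_weight * ratio
Substituting: Water = 31.6090 * 2.7750
Result: 87.7150 kg


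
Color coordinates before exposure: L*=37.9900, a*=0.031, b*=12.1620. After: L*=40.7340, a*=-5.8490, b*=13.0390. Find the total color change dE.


dL = 2.7440, da = -5.8800, db = 0.8770
dE = sqrt(2.7440^2 + (-5.8800)^2 + 0.8770^2) = 6.5478


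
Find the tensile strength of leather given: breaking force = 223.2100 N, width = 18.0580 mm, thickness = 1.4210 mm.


Formula: TS = force / (width * thickness)
Substituting: TS = 223.2100 / (18.0580 * 1.4210)
Result: 8.6986 N/mm^2


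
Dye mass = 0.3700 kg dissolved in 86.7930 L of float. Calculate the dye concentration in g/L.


Formula: Conc = dye_mass(kg) / volume(L) * 1000
Substituting: Conc = 0.3700 / 86.7930 * 1000
Result: 4.2630 g/L


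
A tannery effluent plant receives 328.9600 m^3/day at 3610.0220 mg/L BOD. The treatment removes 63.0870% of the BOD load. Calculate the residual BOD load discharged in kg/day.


Load_in = volume * conc / 1000 = 328.9600 * 3610.0220 / 1000 = 1187.5528 kg/day
Removed = Load_in * eff / 100 = 1187.5528 * 63.0870 / 100 = 749.1915 kg/day
Load_out = Load_in - Removed = 1187.5528 - 749.1915 = 438.3614 kg/day


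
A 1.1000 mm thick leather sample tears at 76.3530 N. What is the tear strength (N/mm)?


Formula: Tear strength = force / thickness
Substituting: Tear strength = 76.3530 / 1.1000
Result: 69.4118 N/mm


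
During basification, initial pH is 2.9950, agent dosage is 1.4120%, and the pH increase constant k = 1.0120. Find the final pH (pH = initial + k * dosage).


Formula: pH_final = pH_initial + k * base_pct
Substituting: pH_final = 2.9950 + 1.0120 * 1.4120
Result: 4.4239


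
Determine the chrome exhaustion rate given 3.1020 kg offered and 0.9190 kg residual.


Formula: Uptake = (offered - residual) / offered * 100
Substituting: Uptake = (3.1020 - 0.9190) / 3.1020 * 100
Result: 70.3740 %


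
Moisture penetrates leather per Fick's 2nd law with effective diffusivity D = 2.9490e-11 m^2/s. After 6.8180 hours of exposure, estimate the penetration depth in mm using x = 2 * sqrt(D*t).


t = 6.8180 hr * 3600 = 24544.8000 s
D * t = 2.9490e-11 * 24544.8000 = 7.2383e-07
x = 2 * sqrt(D*t) = 2 * sqrt(7.2383e-07) = 0.00170156 m = 1.7016 mm


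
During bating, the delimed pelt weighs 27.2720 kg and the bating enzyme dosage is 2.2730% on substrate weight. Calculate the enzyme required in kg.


Formula: Enzyme = substrate * pct / 100
Substituting: Enzyme = 27.2720 * 2.2730 / 100
Result: 0.6199 kg


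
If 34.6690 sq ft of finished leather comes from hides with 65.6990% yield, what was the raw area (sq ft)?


Formula: raw = finished * 100 / yield
Substituting: raw = 34.6690 * 100 / 65.6990
Result: 52.7694 sq ft


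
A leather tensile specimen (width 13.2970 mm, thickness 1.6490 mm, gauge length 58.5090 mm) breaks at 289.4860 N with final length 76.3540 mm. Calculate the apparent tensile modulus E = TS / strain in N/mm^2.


TS = F / (w * t) = 289.4860 / (13.2970 * 1.6490) = 13.2024 N/mm^2
strain = (Lf - L0) / L0 = (76.3540 - 58.5090) / 58.5090 = 0.3050
E = TS / strain = 13.2024 / 0.3050 = 43.2872 N/mm^2


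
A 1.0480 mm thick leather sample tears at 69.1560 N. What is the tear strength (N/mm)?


Formula: Tear strength = force / thickness
Substituting: Tear strength = 69.1560 / 1.0480
Result: 65.9885 N/mm


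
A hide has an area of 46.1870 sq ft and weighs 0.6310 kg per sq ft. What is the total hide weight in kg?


Formula: Weight = area * weight_per_sqft
Substituting: Weight = 46.1870 * 0.6310
Result: 29.1440 kg


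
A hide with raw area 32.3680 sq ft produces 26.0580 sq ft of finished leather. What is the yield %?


Formula: Yield = finished / raw * 100
Substituting: Yield = 26.0580 / 32.3680 * 100
Result: 80.5054 %


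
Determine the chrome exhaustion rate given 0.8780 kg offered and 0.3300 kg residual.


Formula: Uptake = (offered - residual) / offered * 100
Substituting: Uptake = (0.8780 - 0.3300) / 0.8780 * 100
Result: 62.4146 %


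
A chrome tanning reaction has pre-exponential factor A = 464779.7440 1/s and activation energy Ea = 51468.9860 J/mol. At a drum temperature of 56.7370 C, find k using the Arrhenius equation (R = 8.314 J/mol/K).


T_K = T_C + 273.15 = 56.7370 + 273.15 = 329.8870 K
exponent = -Ea / (R * T_K) = -51468.9860 / (8.314 * 329.8870) = -18.7659
k = A * exp(exponent) = 464779.7440 * exp(-18.7659) = 0.0032908 1/s


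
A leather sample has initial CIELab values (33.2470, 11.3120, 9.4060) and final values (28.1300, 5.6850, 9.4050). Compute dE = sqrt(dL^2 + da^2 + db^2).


dL = -5.1170, da = -5.6270, db = -0.001
dE = sqrt((-5.1170)^2 + (-5.6270)^2 + (-0.001)^2) = 7.6057


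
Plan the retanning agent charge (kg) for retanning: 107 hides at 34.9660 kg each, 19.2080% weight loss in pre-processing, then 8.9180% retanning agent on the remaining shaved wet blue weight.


Total_raw = N * avg_wt = 107 * 34.9660 = 3741.3620 kg
Substrate = Total_raw * (1 - loss/100) = 3741.3620 * (1 - 19.2080/100) = 3022.7212 kg
Retan = Substrate * pct / 100 = 3022.7212 * 8.9180 / 100 = 269.5663 kg


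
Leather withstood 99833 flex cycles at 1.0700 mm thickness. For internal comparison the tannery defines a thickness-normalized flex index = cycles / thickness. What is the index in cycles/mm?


Formula: Index = cycles / thickness
Substituting: Index = 99833 / 1.0700
Result: 93301.8692 cycles/mm


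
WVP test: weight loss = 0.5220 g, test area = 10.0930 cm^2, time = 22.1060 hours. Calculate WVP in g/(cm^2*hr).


Formula: WVP = loss / (area * time)
Substituting: WVP = 0.5220 / (10.0930 * 22.1060)
Result: 0.00233959 g/(cm^2*hr)


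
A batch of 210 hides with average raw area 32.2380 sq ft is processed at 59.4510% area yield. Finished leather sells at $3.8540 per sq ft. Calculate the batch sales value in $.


Raw_total = N * avg_area = 210 * 32.2380 = 6769.9800 sq ft
Finished = Raw_total * yield / 100 = 6769.9800 * 59.4510 / 100 = 4024.8208 sq ft
Value = Finished * price = 4024.8208 * 3.8540 = 15511.6594 $


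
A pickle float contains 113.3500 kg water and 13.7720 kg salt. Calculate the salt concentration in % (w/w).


Formula: Conc = salt / (water + salt) * 100
Substituting: Conc = 13.7720 / (113.3500 + 13.7720) * 100
Result: 10.8337 %


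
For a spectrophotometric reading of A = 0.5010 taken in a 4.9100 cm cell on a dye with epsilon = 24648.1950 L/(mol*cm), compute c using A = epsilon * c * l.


Formula: c = A / (epsilon * l)
Substituting: c = 0.5010 / (24648.1950 * 4.9100)
Result: 4.1397e-06 mol/L


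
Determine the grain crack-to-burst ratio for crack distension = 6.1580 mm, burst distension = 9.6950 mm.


Formula: Ratio = crack / burst
Substituting: Ratio = 6.1580 / 9.6950
Result: 0.6352


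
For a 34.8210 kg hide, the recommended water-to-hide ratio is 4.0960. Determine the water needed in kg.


Formula: Water = hide_weight * ratio
Substituting: Water = 34.8210 * 4.0960
Result: 142.6268 kg
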